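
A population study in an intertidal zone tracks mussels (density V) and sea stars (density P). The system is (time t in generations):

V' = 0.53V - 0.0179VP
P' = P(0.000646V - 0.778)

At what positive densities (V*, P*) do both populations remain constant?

Set dP/dt = 0 with P > 0: 0.000646V - 0.778 = 0, so V* = 0.778/0.000646 = 1200.
Set dV/dt = 0 with V > 0: 0.53 - 0.0179P = 0, so P* = 0.53/0.0179 = 29.6.

V* ≈ 1200, P* ≈ 29.6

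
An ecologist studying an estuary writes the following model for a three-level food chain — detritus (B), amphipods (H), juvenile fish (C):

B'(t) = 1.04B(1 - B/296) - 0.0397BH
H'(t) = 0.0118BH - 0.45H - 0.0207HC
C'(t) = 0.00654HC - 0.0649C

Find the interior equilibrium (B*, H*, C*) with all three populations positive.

B* ≈ 184, H* ≈ 9.92, C* ≈ 83.1

From dC/dt = 0: 0.00654H* = 0.0649, so H* = 9.92.
From dB/dt = 0: 1.04(1 - B*/296) = 0.0397·9.92, giving B* = 296·(1 - 0.379) = 184.
From dH/dt = 0: 0.0118·184 - 0.45 = 0.0207C*, so C* = 1.72/0.0207 = 83.1.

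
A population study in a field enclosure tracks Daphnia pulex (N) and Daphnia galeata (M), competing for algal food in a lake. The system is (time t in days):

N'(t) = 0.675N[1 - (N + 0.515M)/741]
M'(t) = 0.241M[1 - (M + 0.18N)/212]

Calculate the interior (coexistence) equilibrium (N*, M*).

N* ≈ 696, M* ≈ 86.7

Setting both brackets to zero gives the nullclines N + 0.515M = 741 and 0.18N + M = 212.
Substituting M = 212 - 0.18N into the first: N(1 - 0.515·0.18) = 741 - 0.515·212.
So N* = 632/0.907 = 696, and then M* = 212 - 0.18·696 = 86.7.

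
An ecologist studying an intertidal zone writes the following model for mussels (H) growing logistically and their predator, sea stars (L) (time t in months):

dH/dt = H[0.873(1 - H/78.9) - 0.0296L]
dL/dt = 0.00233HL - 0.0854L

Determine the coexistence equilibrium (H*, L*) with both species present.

From dL/dt = 0 with L > 0: 0.00233H* = 0.0854, so H* = 36.7.
Substitute into dH/dt = 0: 0.873(1 - 36.7/78.9) = 0.0296L*.
The bracket is 0.535, giving L* = 0.467/0.0296 = 15.8.

H* ≈ 36.7, L* ≈ 15.8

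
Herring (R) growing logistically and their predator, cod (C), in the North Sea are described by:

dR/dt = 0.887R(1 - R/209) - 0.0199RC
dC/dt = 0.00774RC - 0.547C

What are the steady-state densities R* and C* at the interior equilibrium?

R* ≈ 70.7, C* ≈ 29.5

From dC/dt = 0 with C > 0: 0.00774R* = 0.547, so R* = 70.7.
Substitute into dR/dt = 0: 0.887(1 - 70.7/209) = 0.0199C*.
The bracket is 0.662, giving C* = 0.587/0.0199 = 29.5.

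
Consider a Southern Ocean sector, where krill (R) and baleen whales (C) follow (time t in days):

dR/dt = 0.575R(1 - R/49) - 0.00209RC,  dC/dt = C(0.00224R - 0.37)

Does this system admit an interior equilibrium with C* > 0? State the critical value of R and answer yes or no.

Threshold R = 165; K < 165, so no, the predator goes extinct.

The predator equation gives dC/dt > 0 only when R > 0.37/0.00224 = 165.
Without the predator, R → K = 49. Since 49 < 165, the predator cannot invade.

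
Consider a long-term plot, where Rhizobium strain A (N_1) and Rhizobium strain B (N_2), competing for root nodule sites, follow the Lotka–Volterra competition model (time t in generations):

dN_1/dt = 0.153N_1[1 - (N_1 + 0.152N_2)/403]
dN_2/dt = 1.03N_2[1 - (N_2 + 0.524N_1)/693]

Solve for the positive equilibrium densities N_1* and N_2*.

Setting both brackets to zero gives the nullclines N_1 + 0.152N_2 = 403 and 0.524N_1 + N_2 = 693.
Substituting N_2 = 693 - 0.524N_1 into the first: N_1(1 - 0.152·0.524) = 403 - 0.152·693.
So N_1* = 298/0.92 = 323, and then N_2* = 693 - 0.524·323 = 524.

N_1* ≈ 323, N_2* ≈ 524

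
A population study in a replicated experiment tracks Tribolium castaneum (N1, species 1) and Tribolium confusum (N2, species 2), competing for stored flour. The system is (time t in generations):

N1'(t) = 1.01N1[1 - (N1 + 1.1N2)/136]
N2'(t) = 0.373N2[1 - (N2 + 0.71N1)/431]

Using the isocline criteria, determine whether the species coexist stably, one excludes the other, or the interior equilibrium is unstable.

Compare the nullcline intercepts: K1/α12 = 136/1.1 = 124 < K2 = 431; K2/α21 = 431/0.71 = 607 > K1 = 136.
Since the inequalities point opposite ways, species 2 can invade but species 1 cannot.

species 2 excludes species 1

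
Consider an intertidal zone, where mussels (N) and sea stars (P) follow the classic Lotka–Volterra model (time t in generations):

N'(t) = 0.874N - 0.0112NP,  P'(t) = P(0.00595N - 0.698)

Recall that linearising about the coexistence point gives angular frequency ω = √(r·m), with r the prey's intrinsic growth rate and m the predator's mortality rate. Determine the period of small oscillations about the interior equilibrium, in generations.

T ≈ 8.04 generations

Here r = 0.874 and m = 0.698, so r·m = 0.61.
ω = √0.61 = 0.781 per generation, hence T = 2π/ω ≈ 8.04 generations.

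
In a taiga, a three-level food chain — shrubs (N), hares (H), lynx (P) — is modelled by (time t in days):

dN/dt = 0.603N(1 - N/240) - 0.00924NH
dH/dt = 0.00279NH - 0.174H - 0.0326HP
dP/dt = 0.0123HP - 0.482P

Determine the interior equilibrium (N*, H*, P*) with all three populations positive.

N* ≈ 95.9, H* ≈ 39.2, P* ≈ 2.87

From dP/dt = 0: 0.0123H* = 0.482, so H* = 39.2.
From dN/dt = 0: 0.603(1 - N*/240) = 0.00924·39.2, giving N* = 240·(1 - 0.6) = 95.9.
From dH/dt = 0: 0.00279·95.9 - 0.174 = 0.0326P*, so P* = 0.0935/0.0326 = 2.87.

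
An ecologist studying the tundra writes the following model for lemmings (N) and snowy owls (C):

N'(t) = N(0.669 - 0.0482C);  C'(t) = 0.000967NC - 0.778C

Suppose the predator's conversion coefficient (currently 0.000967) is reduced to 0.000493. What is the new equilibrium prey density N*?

At the interior fixed point, setting dC/dt = 0 with C > 0 fixes N* = (predator death rate)/(NC coefficient) — independent of the other coefficients.
With the change, N* = 0.778/0.000493 = 1580; it rises from 805.

N* ≈ 1580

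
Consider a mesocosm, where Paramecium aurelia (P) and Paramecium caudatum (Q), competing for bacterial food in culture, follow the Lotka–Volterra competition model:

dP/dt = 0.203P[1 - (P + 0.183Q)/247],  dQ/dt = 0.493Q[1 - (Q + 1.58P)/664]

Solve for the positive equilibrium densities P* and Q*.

P* ≈ 177, Q* ≈ 385

Setting both brackets to zero gives the nullclines P + 0.183Q = 247 and 1.58P + Q = 664.
Substituting Q = 664 - 1.58P into the first: P(1 - 0.183·1.58) = 247 - 0.183·664.
So P* = 125/0.711 = 177, and then Q* = 664 - 1.58·177 = 385.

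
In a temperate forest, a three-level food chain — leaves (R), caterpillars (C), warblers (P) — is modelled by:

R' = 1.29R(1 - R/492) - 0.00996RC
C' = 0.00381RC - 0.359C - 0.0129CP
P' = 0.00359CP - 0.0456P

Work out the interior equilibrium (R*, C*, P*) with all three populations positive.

R* ≈ 444, C* ≈ 12.7, P* ≈ 103

From dP/dt = 0: 0.00359C* = 0.0456, so C* = 12.7.
From dR/dt = 0: 1.29(1 - R*/492) = 0.00996·12.7, giving R* = 492·(1 - 0.0981) = 444.
From dC/dt = 0: 0.00381·444 - 0.359 = 0.0129P*, so P* = 1.33/0.0129 = 103.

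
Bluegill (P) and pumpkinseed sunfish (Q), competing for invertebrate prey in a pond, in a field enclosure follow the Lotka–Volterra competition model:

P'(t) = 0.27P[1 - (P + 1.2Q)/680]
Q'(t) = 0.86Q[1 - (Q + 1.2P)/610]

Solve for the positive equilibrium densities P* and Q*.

P* ≈ 118, Q* ≈ 468

Setting both brackets to zero gives the nullclines P + 1.2Q = 680 and 1.2P + Q = 610.
Substituting Q = 610 - 1.2P into the first: P(1 - 1.2·1.2) = 680 - 1.2·610.
So P* = -52/-0.44 = 118, and then Q* = 610 - 1.2·118 = 468.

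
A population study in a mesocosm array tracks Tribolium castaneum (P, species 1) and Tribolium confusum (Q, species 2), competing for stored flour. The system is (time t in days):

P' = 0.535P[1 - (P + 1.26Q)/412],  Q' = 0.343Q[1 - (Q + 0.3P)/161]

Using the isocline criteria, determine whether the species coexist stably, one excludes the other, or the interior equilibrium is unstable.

Compare the nullcline intercepts: K1/α12 = 412/1.26 = 327 > K2 = 161; K2/α21 = 161/0.3 = 537 > K1 = 412.
Since both inequalities hold, each species can invade when rare, so the interior equilibrium is stable.

stable coexistence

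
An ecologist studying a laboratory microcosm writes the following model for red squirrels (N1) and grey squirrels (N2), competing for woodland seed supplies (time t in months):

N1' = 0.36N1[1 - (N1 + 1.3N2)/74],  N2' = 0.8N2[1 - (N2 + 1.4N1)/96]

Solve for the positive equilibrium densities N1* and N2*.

Setting both brackets to zero gives the nullclines N1 + 1.3N2 = 74 and 1.4N1 + N2 = 96.
Substituting N2 = 96 - 1.4N1 into the first: N1(1 - 1.3·1.4) = 74 - 1.3·96.
So N1* = -50.8/-0.82 = 62, and then N2* = 96 - 1.4·62 = 9.27.

N1* ≈ 62, N2* ≈ 9.27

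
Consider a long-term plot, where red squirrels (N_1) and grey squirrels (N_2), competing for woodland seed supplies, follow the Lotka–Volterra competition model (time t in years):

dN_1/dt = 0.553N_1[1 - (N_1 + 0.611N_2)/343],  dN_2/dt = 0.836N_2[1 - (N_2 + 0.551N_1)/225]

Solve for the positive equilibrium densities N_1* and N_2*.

Setting both brackets to zero gives the nullclines N_1 + 0.611N_2 = 343 and 0.551N_1 + N_2 = 225.
Substituting N_2 = 225 - 0.551N_1 into the first: N_1(1 - 0.611·0.551) = 343 - 0.611·225.
So N_1* = 206/0.663 = 310, and then N_2* = 225 - 0.551·310 = 54.3.

N_1* ≈ 310, N_2* ≈ 54.3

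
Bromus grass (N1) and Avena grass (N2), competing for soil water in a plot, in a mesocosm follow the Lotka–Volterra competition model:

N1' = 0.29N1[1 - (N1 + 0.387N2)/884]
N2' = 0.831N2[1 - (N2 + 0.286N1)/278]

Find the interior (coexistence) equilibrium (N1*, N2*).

N1* ≈ 873, N2* ≈ 28.3

Setting both brackets to zero gives the nullclines N1 + 0.387N2 = 884 and 0.286N1 + N2 = 278.
Substituting N2 = 278 - 0.286N1 into the first: N1(1 - 0.387·0.286) = 884 - 0.387·278.
So N1* = 776/0.889 = 873, and then N2* = 278 - 0.286·873 = 28.3.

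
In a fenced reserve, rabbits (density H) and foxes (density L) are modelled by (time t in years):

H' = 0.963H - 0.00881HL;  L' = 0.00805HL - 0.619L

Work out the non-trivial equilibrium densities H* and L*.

H* ≈ 76.9, L* ≈ 109

Set dL/dt = 0 with L > 0: 0.00805H - 0.619 = 0, so H* = 0.619/0.00805 = 76.9.
Set dH/dt = 0 with H > 0: 0.963 - 0.00881L = 0, so L* = 0.963/0.00881 = 109.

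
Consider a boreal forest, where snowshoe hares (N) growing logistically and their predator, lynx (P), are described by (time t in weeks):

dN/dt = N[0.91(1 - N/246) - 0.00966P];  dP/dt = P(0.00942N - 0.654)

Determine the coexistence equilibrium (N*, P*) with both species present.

From dP/dt = 0 with P > 0: 0.00942N* = 0.654, so N* = 69.4.
Substitute into dN/dt = 0: 0.91(1 - 69.4/246) = 0.00966P*.
The bracket is 0.718, giving P* = 0.653/0.00966 = 67.6.

N* ≈ 69.4, P* ≈ 67.6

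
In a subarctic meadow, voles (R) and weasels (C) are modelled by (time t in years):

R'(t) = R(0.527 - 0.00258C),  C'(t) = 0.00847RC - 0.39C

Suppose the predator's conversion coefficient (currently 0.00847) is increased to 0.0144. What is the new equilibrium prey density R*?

At the interior fixed point, setting dC/dt = 0 with C > 0 fixes R* = (predator death rate)/(RC coefficient) — independent of the other coefficients.
With the change, R* = 0.39/0.0144 = 27.1; it falls from 46.

R* ≈ 27.1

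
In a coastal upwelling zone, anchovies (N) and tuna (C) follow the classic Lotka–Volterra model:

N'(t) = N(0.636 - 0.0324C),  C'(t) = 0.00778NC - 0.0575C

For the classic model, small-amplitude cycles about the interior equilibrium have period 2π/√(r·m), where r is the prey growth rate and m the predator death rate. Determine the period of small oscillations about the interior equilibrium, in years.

Here r = 0.636 and m = 0.0575, so r·m = 0.0366.
ω = √0.0366 = 0.191 per year, hence T = 2π/ω ≈ 32.9 years.

T ≈ 32.9 years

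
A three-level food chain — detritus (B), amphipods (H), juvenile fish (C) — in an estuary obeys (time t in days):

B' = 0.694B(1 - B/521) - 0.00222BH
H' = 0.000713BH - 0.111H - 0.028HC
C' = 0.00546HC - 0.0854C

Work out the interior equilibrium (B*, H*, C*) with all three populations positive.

B* ≈ 495, H* ≈ 15.6, C* ≈ 8.64

From dC/dt = 0: 0.00546H* = 0.0854, so H* = 15.6.
From dB/dt = 0: 0.694(1 - B*/521) = 0.00222·15.6, giving B* = 521·(1 - 0.05) = 495.
From dH/dt = 0: 0.000713·495 - 0.111 = 0.028C*, so C* = 0.242/0.028 = 8.64.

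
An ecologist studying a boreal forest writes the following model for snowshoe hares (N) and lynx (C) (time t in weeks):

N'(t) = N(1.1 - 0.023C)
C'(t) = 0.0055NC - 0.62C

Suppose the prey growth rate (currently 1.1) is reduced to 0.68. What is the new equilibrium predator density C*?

At the interior fixed point, setting dN/dt = 0 with N > 0 fixes C* = (prey growth rate)/(NC coefficient) — independent of the other coefficients.
With the change, C* = 0.68/0.023 = 29.6; it falls from 47.8.

C* ≈ 29.6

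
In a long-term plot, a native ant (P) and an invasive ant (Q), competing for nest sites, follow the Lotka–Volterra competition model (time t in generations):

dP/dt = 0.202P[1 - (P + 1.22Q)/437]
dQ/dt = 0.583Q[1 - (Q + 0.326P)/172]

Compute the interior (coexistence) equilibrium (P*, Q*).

P* ≈ 377, Q* ≈ 49

Setting both brackets to zero gives the nullclines P + 1.22Q = 437 and 0.326P + Q = 172.
Substituting Q = 172 - 0.326P into the first: P(1 - 1.22·0.326) = 437 - 1.22·172.
So P* = 227/0.602 = 377, and then Q* = 172 - 0.326·377 = 49.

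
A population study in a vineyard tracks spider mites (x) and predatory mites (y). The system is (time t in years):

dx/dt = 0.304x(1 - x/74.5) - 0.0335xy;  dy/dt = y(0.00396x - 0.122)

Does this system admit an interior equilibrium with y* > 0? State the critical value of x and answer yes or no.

Threshold x = 30.8; K > 30.8, so yes, the predator persists.

The predator equation gives dy/dt > 0 only when x > 0.122/0.00396 = 30.8.
Without the predator, x → K = 74.5. Since 74.5 > 30.8, the predator can invade and persist.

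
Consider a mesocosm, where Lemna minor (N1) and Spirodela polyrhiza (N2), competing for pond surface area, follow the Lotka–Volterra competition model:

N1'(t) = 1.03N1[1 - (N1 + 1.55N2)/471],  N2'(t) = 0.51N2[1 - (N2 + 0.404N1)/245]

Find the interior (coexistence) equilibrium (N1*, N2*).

N1* ≈ 244, N2* ≈ 146

Setting both brackets to zero gives the nullclines N1 + 1.55N2 = 471 and 0.404N1 + N2 = 245.
Substituting N2 = 245 - 0.404N1 into the first: N1(1 - 1.55·0.404) = 471 - 1.55·245.
So N1* = 91.2/0.374 = 244, and then N2* = 245 - 0.404·244 = 146.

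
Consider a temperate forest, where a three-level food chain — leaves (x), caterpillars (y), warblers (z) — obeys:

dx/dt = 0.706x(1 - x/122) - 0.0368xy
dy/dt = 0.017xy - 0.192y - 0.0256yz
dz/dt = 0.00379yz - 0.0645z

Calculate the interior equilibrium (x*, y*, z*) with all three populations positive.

x* ≈ 13.8, y* ≈ 17, z* ≈ 1.65

From dz/dt = 0: 0.00379y* = 0.0645, so y* = 17.
From dx/dt = 0: 0.706(1 - x*/122) = 0.0368·17, giving x* = 122·(1 - 0.887) = 13.8.
From dy/dt = 0: 0.017·13.8 - 0.192 = 0.0256z*, so z* = 0.0422/0.0256 = 1.65.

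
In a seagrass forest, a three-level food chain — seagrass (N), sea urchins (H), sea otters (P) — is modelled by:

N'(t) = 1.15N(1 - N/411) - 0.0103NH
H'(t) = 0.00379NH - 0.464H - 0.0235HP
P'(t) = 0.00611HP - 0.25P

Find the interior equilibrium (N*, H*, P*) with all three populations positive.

From dP/dt = 0: 0.00611H* = 0.25, so H* = 40.9.
From dN/dt = 0: 1.15(1 - N*/411) = 0.0103·40.9, giving N* = 411·(1 - 0.366) = 260.
From dH/dt = 0: 0.00379·260 - 0.464 = 0.0235P*, so P* = 0.523/0.0235 = 22.2.

N* ≈ 260, H* ≈ 40.9, P* ≈ 22.2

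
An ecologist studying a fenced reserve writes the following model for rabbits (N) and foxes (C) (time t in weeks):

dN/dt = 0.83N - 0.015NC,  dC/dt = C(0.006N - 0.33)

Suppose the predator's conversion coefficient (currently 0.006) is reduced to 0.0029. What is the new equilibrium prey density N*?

N* ≈ 114

At the interior fixed point, setting dC/dt = 0 with C > 0 fixes N* = (predator death rate)/(NC coefficient) — independent of the other coefficients.
With the change, N* = 0.33/0.0029 = 114; it rises from 55.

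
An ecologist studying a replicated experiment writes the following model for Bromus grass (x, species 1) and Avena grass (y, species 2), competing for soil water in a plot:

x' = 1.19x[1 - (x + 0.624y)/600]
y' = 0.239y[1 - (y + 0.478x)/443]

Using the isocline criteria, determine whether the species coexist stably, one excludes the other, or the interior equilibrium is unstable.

Compare the nullcline intercepts: K1/α12 = 600/0.624 = 962 > K2 = 443; K2/α21 = 443/0.478 = 927 > K1 = 600.
Since both inequalities hold, each species can invade when rare, so the interior equilibrium is stable.

stable coexistence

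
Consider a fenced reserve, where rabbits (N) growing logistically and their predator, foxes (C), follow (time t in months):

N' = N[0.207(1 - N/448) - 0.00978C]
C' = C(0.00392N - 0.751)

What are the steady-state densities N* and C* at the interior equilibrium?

N* ≈ 192, C* ≈ 12.1

From dC/dt = 0 with C > 0: 0.00392N* = 0.751, so N* = 192.
Substitute into dN/dt = 0: 0.207(1 - 192/448) = 0.00978C*.
The bracket is 0.572, giving C* = 0.118/0.00978 = 12.1.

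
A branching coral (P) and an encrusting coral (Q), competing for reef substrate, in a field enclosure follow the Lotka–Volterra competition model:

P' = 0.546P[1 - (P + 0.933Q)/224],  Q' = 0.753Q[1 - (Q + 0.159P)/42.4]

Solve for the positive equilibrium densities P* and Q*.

P* ≈ 217, Q* ≈ 7.97

Setting both brackets to zero gives the nullclines P + 0.933Q = 224 and 0.159P + Q = 42.4.
Substituting Q = 42.4 - 0.159P into the first: P(1 - 0.933·0.159) = 224 - 0.933·42.4.
So P* = 184/0.852 = 217, and then Q* = 42.4 - 0.159·217 = 7.97.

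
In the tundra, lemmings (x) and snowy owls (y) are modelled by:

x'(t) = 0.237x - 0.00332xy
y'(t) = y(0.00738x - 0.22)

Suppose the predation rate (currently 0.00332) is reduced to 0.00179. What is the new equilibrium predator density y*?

At the interior fixed point, setting dx/dt = 0 with x > 0 fixes y* = (prey growth rate)/(xy coefficient) — independent of the other coefficients.
With the change, y* = 0.237/0.00179 = 132; it rises from 71.4.

y* ≈ 132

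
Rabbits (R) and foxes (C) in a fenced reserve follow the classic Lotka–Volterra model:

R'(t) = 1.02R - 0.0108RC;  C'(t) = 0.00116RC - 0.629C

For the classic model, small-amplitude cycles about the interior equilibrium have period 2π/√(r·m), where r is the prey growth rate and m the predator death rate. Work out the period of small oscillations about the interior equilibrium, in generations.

T ≈ 7.84 generations

Here r = 1.02 and m = 0.629, so r·m = 0.642.
ω = √0.642 = 0.801 per generation, hence T = 2π/ω ≈ 7.84 generations.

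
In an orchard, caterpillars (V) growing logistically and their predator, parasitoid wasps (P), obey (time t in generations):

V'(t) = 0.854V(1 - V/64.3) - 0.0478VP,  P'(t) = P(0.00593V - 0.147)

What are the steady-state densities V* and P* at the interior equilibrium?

From dP/dt = 0 with P > 0: 0.00593V* = 0.147, so V* = 24.8.
Substitute into dV/dt = 0: 0.854(1 - 24.8/64.3) = 0.0478P*.
The bracket is 0.614, giving P* = 0.525/0.0478 = 11.

V* ≈ 24.8, P* ≈ 11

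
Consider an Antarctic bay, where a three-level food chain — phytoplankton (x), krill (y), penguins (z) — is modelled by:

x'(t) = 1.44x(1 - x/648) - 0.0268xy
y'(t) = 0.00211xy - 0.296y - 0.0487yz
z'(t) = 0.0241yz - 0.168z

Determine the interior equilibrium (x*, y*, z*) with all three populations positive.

x* ≈ 564, y* ≈ 6.97, z* ≈ 18.4

From dz/dt = 0: 0.0241y* = 0.168, so y* = 6.97.
From dx/dt = 0: 1.44(1 - x*/648) = 0.0268·6.97, giving x* = 648·(1 - 0.13) = 564.
From dy/dt = 0: 0.00211·564 - 0.296 = 0.0487z*, so z* = 0.894/0.0487 = 18.4.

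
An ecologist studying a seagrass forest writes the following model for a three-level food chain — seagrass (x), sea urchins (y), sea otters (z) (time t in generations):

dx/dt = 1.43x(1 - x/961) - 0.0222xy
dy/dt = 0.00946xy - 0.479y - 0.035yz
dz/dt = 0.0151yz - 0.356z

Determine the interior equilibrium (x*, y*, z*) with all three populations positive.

x* ≈ 609, y* ≈ 23.6, z* ≈ 151

From dz/dt = 0: 0.0151y* = 0.356, so y* = 23.6.
From dx/dt = 0: 1.43(1 - x*/961) = 0.0222·23.6, giving x* = 961·(1 - 0.366) = 609.
From dy/dt = 0: 0.00946·609 - 0.479 = 0.035z*, so z* = 5.28/0.035 = 151.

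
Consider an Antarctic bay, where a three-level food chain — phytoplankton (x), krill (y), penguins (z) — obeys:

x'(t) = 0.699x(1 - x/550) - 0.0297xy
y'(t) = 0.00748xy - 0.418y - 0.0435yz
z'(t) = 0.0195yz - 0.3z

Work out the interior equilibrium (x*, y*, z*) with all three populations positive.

From dz/dt = 0: 0.0195y* = 0.3, so y* = 15.4.
From dx/dt = 0: 0.699(1 - x*/550) = 0.0297·15.4, giving x* = 550·(1 - 0.654) = 190.
From dy/dt = 0: 0.00748·190 - 0.418 = 0.0435z*, so z* = 1.01/0.0435 = 23.1.

x* ≈ 190, y* ≈ 15.4, z* ≈ 23.1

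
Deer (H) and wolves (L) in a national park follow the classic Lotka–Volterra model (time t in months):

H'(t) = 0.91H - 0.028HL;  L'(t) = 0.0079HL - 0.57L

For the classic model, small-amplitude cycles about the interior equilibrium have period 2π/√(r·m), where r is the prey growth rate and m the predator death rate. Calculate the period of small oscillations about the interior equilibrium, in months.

T ≈ 8.72 months

Here r = 0.91 and m = 0.57, so r·m = 0.519.
ω = √0.519 = 0.72 per month, hence T = 2π/ω ≈ 8.72 months.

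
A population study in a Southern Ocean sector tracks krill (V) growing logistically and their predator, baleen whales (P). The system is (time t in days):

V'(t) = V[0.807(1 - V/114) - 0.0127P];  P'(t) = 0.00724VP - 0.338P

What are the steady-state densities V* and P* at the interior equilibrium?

V* ≈ 46.7, P* ≈ 37.5

From dP/dt = 0 with P > 0: 0.00724V* = 0.338, so V* = 46.7.
Substitute into dV/dt = 0: 0.807(1 - 46.7/114) = 0.0127P*.
The bracket is 0.59, giving P* = 0.477/0.0127 = 37.5.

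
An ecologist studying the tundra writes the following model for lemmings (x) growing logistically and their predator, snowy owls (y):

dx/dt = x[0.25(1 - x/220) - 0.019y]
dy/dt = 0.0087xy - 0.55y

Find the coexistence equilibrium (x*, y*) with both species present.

x* ≈ 63.2, y* ≈ 9.38

From dy/dt = 0 with y > 0: 0.0087x* = 0.55, so x* = 63.2.
Substitute into dx/dt = 0: 0.25(1 - 63.2/220) = 0.019y*.
The bracket is 0.713, giving y* = 0.178/0.019 = 9.38.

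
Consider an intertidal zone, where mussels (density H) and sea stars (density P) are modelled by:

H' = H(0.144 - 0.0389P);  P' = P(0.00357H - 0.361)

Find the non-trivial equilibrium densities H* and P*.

Set dP/dt = 0 with P > 0: 0.00357H - 0.361 = 0, so H* = 0.361/0.00357 = 101.
Set dH/dt = 0 with H > 0: 0.144 - 0.0389P = 0, so P* = 0.144/0.0389 = 3.7.

H* ≈ 101, P* ≈ 3.7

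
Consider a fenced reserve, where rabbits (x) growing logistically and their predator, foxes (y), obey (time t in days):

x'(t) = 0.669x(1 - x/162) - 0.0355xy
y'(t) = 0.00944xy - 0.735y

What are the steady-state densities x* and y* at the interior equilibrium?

From dy/dt = 0 with y > 0: 0.00944x* = 0.735, so x* = 77.9.
Substitute into dx/dt = 0: 0.669(1 - 77.9/162) = 0.0355y*.
The bracket is 0.519, giving y* = 0.347/0.0355 = 9.79.

x* ≈ 77.9, y* ≈ 9.79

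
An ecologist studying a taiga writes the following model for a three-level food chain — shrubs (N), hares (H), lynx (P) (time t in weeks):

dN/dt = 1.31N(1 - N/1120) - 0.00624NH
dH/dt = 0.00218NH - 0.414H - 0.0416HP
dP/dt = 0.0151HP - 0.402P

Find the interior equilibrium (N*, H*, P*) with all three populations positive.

N* ≈ 978, H* ≈ 26.6, P* ≈ 41.3

From dP/dt = 0: 0.0151H* = 0.402, so H* = 26.6.
From dN/dt = 0: 1.31(1 - N*/1120) = 0.00624·26.6, giving N* = 1120·(1 - 0.127) = 978.
From dH/dt = 0: 0.00218·978 - 0.414 = 0.0416P*, so P* = 1.72/0.0416 = 41.3.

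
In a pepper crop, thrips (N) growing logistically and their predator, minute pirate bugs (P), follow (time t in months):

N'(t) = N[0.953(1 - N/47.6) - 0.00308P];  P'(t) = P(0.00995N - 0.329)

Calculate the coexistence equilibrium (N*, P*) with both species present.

From dP/dt = 0 with P > 0: 0.00995N* = 0.329, so N* = 33.1.
Substitute into dN/dt = 0: 0.953(1 - 33.1/47.6) = 0.00308P*.
The bracket is 0.305, giving P* = 0.291/0.00308 = 94.5.

N* ≈ 33.1, P* ≈ 94.5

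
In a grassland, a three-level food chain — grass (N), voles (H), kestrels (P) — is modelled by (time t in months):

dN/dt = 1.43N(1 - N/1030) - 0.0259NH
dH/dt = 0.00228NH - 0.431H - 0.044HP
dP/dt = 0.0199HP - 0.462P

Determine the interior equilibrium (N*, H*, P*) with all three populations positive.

N* ≈ 597, H* ≈ 23.2, P* ≈ 21.1

From dP/dt = 0: 0.0199H* = 0.462, so H* = 23.2.
From dN/dt = 0: 1.43(1 - N*/1030) = 0.0259·23.2, giving N* = 1030·(1 - 0.42) = 597.
From dH/dt = 0: 0.00228·597 - 0.431 = 0.044P*, so P* = 0.93/0.044 = 21.1.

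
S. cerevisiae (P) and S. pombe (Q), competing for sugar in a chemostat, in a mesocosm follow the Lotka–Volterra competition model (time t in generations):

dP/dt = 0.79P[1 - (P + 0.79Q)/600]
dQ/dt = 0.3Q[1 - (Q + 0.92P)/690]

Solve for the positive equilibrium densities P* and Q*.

Setting both brackets to zero gives the nullclines P + 0.79Q = 600 and 0.92P + Q = 690.
Substituting Q = 690 - 0.92P into the first: P(1 - 0.79·0.92) = 600 - 0.79·690.
So P* = 54.9/0.273 = 201, and then Q* = 690 - 0.92·201 = 505.

P* ≈ 201, Q* ≈ 505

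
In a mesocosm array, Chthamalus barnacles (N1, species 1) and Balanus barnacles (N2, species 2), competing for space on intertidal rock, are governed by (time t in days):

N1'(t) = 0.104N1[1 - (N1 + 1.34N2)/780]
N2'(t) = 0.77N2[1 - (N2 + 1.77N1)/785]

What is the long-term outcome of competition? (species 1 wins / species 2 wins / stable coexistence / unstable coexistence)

unstable coexistence (outcome depends on initial conditions)

Compare the nullcline intercepts: K1/α12 = 780/1.34 = 582 < K2 = 785; K2/α21 = 785/1.77 = 444 < K1 = 780.
Since both are reversed, neither can invade when rare; the interior point is a saddle.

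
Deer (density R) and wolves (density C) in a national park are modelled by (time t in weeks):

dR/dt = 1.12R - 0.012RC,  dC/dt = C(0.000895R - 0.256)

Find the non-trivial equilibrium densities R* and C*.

R* ≈ 286, C* ≈ 93.3

Set dC/dt = 0 with C > 0: 0.000895R - 0.256 = 0, so R* = 0.256/0.000895 = 286.
Set dR/dt = 0 with R > 0: 1.12 - 0.012C = 0, so C* = 1.12/0.012 = 93.3.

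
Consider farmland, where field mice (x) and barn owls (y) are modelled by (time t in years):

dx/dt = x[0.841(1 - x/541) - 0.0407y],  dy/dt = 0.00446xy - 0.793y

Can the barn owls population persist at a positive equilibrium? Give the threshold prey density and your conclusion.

Threshold x = 178; K > 178, so yes, the predator persists.

The predator equation gives dy/dt > 0 only when x > 0.793/0.00446 = 178.
Without the predator, x → K = 541. Since 541 > 178, the predator can invade and persist.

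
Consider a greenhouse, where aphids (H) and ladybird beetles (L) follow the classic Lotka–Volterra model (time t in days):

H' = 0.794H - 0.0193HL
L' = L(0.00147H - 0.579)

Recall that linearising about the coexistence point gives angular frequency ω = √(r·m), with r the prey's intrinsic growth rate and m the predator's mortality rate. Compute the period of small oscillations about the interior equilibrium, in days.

T ≈ 9.27 days

Here r = 0.794 and m = 0.579, so r·m = 0.46.
ω = √0.46 = 0.678 per day, hence T = 2π/ω ≈ 9.27 days.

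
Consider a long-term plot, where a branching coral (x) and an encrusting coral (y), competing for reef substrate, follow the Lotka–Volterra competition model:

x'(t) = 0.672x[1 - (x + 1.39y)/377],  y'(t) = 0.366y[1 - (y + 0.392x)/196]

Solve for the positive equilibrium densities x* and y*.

x* ≈ 230, y* ≈ 106

Setting both brackets to zero gives the nullclines x + 1.39y = 377 and 0.392x + y = 196.
Substituting y = 196 - 0.392x into the first: x(1 - 1.39·0.392) = 377 - 1.39·196.
So x* = 105/0.455 = 230, and then y* = 196 - 0.392·230 = 106.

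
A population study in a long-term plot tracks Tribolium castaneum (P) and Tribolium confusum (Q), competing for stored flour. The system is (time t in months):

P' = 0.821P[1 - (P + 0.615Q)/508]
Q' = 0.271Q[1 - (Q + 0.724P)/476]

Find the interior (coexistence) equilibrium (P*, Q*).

Setting both brackets to zero gives the nullclines P + 0.615Q = 508 and 0.724P + Q = 476.
Substituting Q = 476 - 0.724P into the first: P(1 - 0.615·0.724) = 508 - 0.615·476.
So P* = 215/0.555 = 388, and then Q* = 476 - 0.724·388 = 195.

P* ≈ 388, Q* ≈ 195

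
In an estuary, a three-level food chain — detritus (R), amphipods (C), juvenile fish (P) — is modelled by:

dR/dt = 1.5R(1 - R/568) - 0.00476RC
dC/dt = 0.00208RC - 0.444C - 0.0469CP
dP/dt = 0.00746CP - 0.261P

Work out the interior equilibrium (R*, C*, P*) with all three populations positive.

From dP/dt = 0: 0.00746C* = 0.261, so C* = 35.
From dR/dt = 0: 1.5(1 - R*/568) = 0.00476·35, giving R* = 568·(1 - 0.111) = 505.
From dC/dt = 0: 0.00208·505 - 0.444 = 0.0469P*, so P* = 0.606/0.0469 = 12.9.

R* ≈ 505, C* ≈ 35, P* ≈ 12.9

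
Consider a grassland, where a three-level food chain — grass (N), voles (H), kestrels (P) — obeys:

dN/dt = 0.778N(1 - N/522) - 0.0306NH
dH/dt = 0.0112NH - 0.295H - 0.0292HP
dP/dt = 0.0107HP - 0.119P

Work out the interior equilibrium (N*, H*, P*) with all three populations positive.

From dP/dt = 0: 0.0107H* = 0.119, so H* = 11.1.
From dN/dt = 0: 0.778(1 - N*/522) = 0.0306·11.1, giving N* = 522·(1 - 0.437) = 294.
From dH/dt = 0: 0.0112·294 - 0.295 = 0.0292P*, so P* = 2.99/0.0292 = 103.

N* ≈ 294, H* ≈ 11.1, P* ≈ 103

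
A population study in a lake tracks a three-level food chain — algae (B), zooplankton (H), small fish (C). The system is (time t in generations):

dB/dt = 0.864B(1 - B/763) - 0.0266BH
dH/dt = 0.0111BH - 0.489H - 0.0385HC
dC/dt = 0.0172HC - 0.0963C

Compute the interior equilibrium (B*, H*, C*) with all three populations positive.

From dC/dt = 0: 0.0172H* = 0.0963, so H* = 5.6.
From dB/dt = 0: 0.864(1 - B*/763) = 0.0266·5.6, giving B* = 763·(1 - 0.172) = 631.
From dH/dt = 0: 0.0111·631 - 0.489 = 0.0385C*, so C* = 6.52/0.0385 = 169.

B* ≈ 631, H* ≈ 5.6, C* ≈ 169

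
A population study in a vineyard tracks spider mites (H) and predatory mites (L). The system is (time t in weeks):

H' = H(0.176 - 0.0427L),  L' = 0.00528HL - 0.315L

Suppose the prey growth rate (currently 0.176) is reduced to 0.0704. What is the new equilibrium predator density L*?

At the interior fixed point, setting dH/dt = 0 with H > 0 fixes L* = (prey growth rate)/(HL coefficient) — independent of the other coefficients.
With the change, L* = 0.0704/0.0427 = 1.65; it falls from 4.12.

L* ≈ 1.65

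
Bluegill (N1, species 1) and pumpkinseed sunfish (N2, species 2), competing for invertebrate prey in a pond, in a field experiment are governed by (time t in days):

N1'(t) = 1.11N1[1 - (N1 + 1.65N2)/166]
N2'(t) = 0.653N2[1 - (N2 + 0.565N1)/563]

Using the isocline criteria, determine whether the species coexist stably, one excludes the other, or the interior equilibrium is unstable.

Compare the nullcline intercepts: K1/α12 = 166/1.65 = 101 < K2 = 563; K2/α21 = 563/0.565 = 996 > K1 = 166.
Since the inequalities point opposite ways, species 2 can invade but species 1 cannot.

species 2 excludes species 1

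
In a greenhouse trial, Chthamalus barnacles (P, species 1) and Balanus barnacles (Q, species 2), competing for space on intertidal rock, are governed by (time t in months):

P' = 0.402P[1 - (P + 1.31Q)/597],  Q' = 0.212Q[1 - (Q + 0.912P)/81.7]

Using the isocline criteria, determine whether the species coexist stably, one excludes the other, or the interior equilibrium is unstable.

species 1 excludes species 2

Compare the nullcline intercepts: K1/α12 = 597/1.31 = 456 > K2 = 81.7; K2/α21 = 81.7/0.912 = 89.6 < K1 = 597.
Since the inequalities point opposite ways, species 1 can invade but species 2 cannot.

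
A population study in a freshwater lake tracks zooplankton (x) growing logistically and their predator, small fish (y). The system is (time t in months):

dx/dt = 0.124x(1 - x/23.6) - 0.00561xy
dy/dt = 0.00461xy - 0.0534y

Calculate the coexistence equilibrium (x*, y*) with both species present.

x* ≈ 11.6, y* ≈ 11.3

From dy/dt = 0 with y > 0: 0.00461x* = 0.0534, so x* = 11.6.
Substitute into dx/dt = 0: 0.124(1 - 11.6/23.6) = 0.00561y*.
The bracket is 0.509, giving y* = 0.0631/0.00561 = 11.3.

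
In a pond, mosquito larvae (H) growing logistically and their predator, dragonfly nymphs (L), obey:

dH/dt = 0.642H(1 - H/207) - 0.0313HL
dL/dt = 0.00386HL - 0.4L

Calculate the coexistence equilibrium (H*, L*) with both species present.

H* ≈ 104, L* ≈ 10.2

From dL/dt = 0 with L > 0: 0.00386H* = 0.4, so H* = 104.
Substitute into dH/dt = 0: 0.642(1 - 104/207) = 0.0313L*.
The bracket is 0.499, giving L* = 0.321/0.0313 = 10.2.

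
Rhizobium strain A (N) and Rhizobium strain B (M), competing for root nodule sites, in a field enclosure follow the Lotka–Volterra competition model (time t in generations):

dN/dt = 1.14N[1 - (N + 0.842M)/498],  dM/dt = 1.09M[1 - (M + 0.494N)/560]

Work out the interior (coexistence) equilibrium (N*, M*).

N* ≈ 45.3, M* ≈ 538

Setting both brackets to zero gives the nullclines N + 0.842M = 498 and 0.494N + M = 560.
Substituting M = 560 - 0.494N into the first: N(1 - 0.842·0.494) = 498 - 0.842·560.
So N* = 26.5/0.584 = 45.3, and then M* = 560 - 0.494·45.3 = 538.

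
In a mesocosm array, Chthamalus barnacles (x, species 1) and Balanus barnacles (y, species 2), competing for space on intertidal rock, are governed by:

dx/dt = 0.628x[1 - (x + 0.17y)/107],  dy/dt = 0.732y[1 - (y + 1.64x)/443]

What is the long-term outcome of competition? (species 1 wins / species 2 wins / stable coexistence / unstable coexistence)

Compare the nullcline intercepts: K1/α12 = 107/0.17 = 629 > K2 = 443; K2/α21 = 443/1.64 = 270 > K1 = 107.
Since both inequalities hold, each species can invade when rare, so the interior equilibrium is stable.

stable coexistence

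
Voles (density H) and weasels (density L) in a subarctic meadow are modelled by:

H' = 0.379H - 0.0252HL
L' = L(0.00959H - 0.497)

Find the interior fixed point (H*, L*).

Set dL/dt = 0 with L > 0: 0.00959H - 0.497 = 0, so H* = 0.497/0.00959 = 51.8.
Set dH/dt = 0 with H > 0: 0.379 - 0.0252L = 0, so L* = 0.379/0.0252 = 15.

H* ≈ 51.8, L* ≈ 15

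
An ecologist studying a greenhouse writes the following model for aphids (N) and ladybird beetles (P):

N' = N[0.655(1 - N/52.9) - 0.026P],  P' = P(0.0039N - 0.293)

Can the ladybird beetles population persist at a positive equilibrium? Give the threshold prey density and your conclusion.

Threshold N = 75.1; K < 75.1, so no, the predator goes extinct.

The predator equation gives dP/dt > 0 only when N > 0.293/0.0039 = 75.1.
Without the predator, N → K = 52.9. Since 52.9 < 75.1, the predator cannot invade.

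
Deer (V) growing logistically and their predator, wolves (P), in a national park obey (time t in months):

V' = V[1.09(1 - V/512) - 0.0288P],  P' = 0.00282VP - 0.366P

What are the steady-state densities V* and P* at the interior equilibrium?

V* ≈ 130, P* ≈ 28.3

From dP/dt = 0 with P > 0: 0.00282V* = 0.366, so V* = 130.
Substitute into dV/dt = 0: 1.09(1 - 130/512) = 0.0288P*.
The bracket is 0.747, giving P* = 0.814/0.0288 = 28.3.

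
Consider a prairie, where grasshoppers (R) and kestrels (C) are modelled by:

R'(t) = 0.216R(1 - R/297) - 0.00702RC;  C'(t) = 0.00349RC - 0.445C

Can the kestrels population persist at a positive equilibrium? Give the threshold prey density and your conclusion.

Threshold R = 128; K > 128, so yes, the predator persists.

The predator equation gives dC/dt > 0 only when R > 0.445/0.00349 = 128.
Without the predator, R → K = 297. Since 297 > 128, the predator can invade and persist.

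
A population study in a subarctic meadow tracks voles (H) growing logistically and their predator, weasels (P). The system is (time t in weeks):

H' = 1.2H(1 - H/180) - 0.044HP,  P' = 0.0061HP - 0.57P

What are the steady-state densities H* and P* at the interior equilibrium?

From dP/dt = 0 with P > 0: 0.0061H* = 0.57, so H* = 93.4.
Substitute into dH/dt = 0: 1.2(1 - 93.4/180) = 0.044P*.
The bracket is 0.481, giving P* = 0.577/0.044 = 13.1.

H* ≈ 93.4, P* ≈ 13.1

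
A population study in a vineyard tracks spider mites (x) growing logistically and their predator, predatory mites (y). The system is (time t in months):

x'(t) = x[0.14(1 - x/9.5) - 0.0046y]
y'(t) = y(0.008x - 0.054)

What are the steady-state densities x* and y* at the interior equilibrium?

x* ≈ 6.75, y* ≈ 8.81

From dy/dt = 0 with y > 0: 0.008x* = 0.054, so x* = 6.75.
Substitute into dx/dt = 0: 0.14(1 - 6.75/9.5) = 0.0046y*.
The bracket is 0.289, giving y* = 0.0405/0.0046 = 8.81.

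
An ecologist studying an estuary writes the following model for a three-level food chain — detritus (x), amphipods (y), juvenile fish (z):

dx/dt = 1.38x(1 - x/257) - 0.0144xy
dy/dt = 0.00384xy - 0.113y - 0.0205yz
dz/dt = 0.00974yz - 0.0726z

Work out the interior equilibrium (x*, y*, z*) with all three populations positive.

x* ≈ 237, y* ≈ 7.45, z* ≈ 38.9

From dz/dt = 0: 0.00974y* = 0.0726, so y* = 7.45.
From dx/dt = 0: 1.38(1 - x*/257) = 0.0144·7.45, giving x* = 257·(1 - 0.0778) = 237.
From dy/dt = 0: 0.00384·237 - 0.113 = 0.0205z*, so z* = 0.797/0.0205 = 38.9.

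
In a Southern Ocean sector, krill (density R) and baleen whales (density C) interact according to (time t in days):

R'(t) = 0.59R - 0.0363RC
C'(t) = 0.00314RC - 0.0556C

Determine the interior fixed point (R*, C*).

R* ≈ 17.7, C* ≈ 16.3

Set dC/dt = 0 with C > 0: 0.00314R - 0.0556 = 0, so R* = 0.0556/0.00314 = 17.7.
Set dR/dt = 0 with R > 0: 0.59 - 0.0363C = 0, so C* = 0.59/0.0363 = 16.3.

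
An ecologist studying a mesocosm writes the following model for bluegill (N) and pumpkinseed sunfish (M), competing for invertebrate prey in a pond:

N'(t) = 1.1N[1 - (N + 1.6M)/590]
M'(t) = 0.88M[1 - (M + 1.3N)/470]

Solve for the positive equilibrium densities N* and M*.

Setting both brackets to zero gives the nullclines N + 1.6M = 590 and 1.3N + M = 470.
Substituting M = 470 - 1.3N into the first: N(1 - 1.6·1.3) = 590 - 1.6·470.
So N* = -162/-1.08 = 150, and then M* = 470 - 1.3·150 = 275.

N* ≈ 150, M* ≈ 275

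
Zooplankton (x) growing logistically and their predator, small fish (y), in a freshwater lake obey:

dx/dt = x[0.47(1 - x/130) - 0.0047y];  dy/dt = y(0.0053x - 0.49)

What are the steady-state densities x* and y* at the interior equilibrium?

x* ≈ 92.5, y* ≈ 28.9

From dy/dt = 0 with y > 0: 0.0053x* = 0.49, so x* = 92.5.
Substitute into dx/dt = 0: 0.47(1 - 92.5/130) = 0.0047y*.
The bracket is 0.289, giving y* = 0.136/0.0047 = 28.9.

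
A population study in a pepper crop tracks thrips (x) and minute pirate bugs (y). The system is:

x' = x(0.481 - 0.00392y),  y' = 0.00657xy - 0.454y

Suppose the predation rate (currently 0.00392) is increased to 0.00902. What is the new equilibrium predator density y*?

At the interior fixed point, setting dx/dt = 0 with x > 0 fixes y* = (prey growth rate)/(xy coefficient) — independent of the other coefficients.
With the change, y* = 0.481/0.00902 = 53.3; it falls from 123.

y* ≈ 53.3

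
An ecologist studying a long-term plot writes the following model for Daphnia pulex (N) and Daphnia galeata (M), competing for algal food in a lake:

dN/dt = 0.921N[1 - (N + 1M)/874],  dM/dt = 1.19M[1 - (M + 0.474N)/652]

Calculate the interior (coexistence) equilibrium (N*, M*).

Setting both brackets to zero gives the nullclines N + 1M = 874 and 0.474N + M = 652.
Substituting M = 652 - 0.474N into the first: N(1 - 1·0.474) = 874 - 1·652.
So N* = 222/0.526 = 422, and then M* = 652 - 0.474·422 = 452.

N* ≈ 422, M* ≈ 452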